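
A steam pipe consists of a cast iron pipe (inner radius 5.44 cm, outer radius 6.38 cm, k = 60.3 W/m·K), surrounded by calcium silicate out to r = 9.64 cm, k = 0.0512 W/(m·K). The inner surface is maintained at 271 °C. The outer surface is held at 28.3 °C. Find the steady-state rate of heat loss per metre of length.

Q' = 189 W/m

Series thermal resistances, inner to outer:
  R'_cast iron = ln(0.0638/0.0544)/(2πk) = 0.1594/(2π·60.3) = 4.207×10^-4 m·K/W
  R'_calcium silicate = ln(0.0964/0.0638)/(2πk) = 0.4128/(2π·0.0512) = 1.283 m·K/W
ΣR = 4.207×10^-4 + 1.283 = 1.283 m·K/W
Q' = ΔT/ΣR = (271 °C − 28.3 °C)/1.283 = 189 W/m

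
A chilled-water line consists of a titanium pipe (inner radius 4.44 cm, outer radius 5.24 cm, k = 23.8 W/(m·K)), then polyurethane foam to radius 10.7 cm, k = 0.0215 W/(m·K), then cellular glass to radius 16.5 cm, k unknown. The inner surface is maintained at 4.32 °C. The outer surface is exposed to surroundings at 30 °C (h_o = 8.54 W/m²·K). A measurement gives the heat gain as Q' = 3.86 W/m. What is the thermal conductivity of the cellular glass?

k = 0.0550 W/m·K

ΣR = ΔT/Q' = |4.32 − 30|/3.86 = 6.653 m·K/W
Known resistances:
  R'_titanium = ln(0.0524/0.0444)/(2πk) = 0.1657/(2π·23.8) = 0.001108 m·K/W
  R'_polyurethane foam = ln(0.107/0.0524)/(2πk) = 0.7139/(2π·0.0215) = 5.285 m·K/W
  R'_conv,out = 1/(2πr h) = 1/(2π·0.165·8.54) = 0.1129 m·K/W
R_cellular glass = ΣR − ΣR_known = 6.653 − 5.399 = 1.254 m·K/W
ln(r₂/r₁)/(2πk) = 1.254 ⇒ k = 0.4331/(2π·1.254) = 0.0550 W/m·K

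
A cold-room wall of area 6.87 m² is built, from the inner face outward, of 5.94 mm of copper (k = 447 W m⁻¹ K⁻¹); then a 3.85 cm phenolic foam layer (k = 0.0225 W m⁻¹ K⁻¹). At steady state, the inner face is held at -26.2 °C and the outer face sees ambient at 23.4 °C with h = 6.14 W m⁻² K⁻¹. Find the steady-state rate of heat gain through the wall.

Q = 182 W

Resistance network (inner→outer):
  R_copper = L/(kA) = 0.00594/(447·6.87) = 1.934×10^-6 K/W
  R_phenolic foam = L/(kA) = 0.0385/(0.0225·6.87) = 0.2491 K/W
  R_conv,out = 1/(hA) = 1/(6.14·6.87) = 0.02371 K/W
ΣR = 1.934×10^-6 + 0.2491 + 0.02371 = 0.2728 K/W
Q = ΔT/ΣR = (-26.2 °C − 23.4 °C)/0.2728 = -182 W
(Negative Q ⇒ heat flows inward; heat gain = 182 W.)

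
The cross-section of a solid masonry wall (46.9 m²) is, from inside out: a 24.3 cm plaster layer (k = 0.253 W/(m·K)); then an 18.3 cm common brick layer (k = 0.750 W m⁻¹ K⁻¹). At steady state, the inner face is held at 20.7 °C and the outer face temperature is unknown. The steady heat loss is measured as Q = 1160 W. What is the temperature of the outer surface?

T_out = -9.09 °C

Series resistances:
  R_plaster = L/(kA) = 0.243/(0.253·46.9) = 0.02048 K/W
  R_common brick = L/(kA) = 0.183/(0.750·46.9) = 0.005203 K/W
ΣR = 0.02568 K/W
ΔT = Q·ΣR = 1160 × 0.02568 = 29.79 K
Heat flows outward, so T_out = T_in − ΔT = 20.7 − 29.79 = -9.09 °C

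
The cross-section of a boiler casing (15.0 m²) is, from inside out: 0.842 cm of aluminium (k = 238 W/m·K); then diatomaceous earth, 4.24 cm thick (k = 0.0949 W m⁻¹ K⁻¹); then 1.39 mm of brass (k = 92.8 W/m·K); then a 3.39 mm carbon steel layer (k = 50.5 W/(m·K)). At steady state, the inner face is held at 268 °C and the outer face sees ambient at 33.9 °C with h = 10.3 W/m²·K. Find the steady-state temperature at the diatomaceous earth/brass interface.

T = 75.7 °C

Resistance network (inner→outer):
  R_aluminium = L/(kA) = 0.00842/(238·15.0) = 2.359×10^-6 K/W
  R_diatomaceous earth = L/(kA) = 0.0424/(0.0949·15.0) = 0.02979 K/W
  R_brass = L/(kA) = 0.00139/(92.8·15.0) = 9.986×10^-7 K/W
  R_carbon steel = L/(kA) = 0.00339/(50.5·15.0) = 4.475×10^-6 K/W
  R_conv,out = 1/(hA) = 1/(10.3·15.0) = 0.006472 K/W
ΣR = 2.359×10^-6 + 0.02979 + 9.986×10^-7 + 4.475×10^-6 + 0.006472 = 0.03627 K/W
Q = ΔT/ΣR = (268 °C − 33.9 °C)/0.03627 = 6454 W
From the inner boundary to the diatomaceous earth/brass interface, ΣR_partial = 0.02979 K/W.
T_interface = T_in − Q·ΣR_partial = 268 °C − (6454)(0.02979) = 75.7 °C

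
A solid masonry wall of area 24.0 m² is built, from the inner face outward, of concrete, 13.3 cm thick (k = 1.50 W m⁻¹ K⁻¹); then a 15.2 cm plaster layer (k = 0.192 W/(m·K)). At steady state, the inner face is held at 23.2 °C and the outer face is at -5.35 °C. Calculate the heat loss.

Q = 778 W

Series thermal resistances, inner to outer:
  R_concrete = L/(kA) = 0.133/(1.50·24.0) = 0.003694 K/W
  R_plaster = L/(kA) = 0.152/(0.192·24.0) = 0.03299 K/W
ΣR = 0.003694 + 0.03299 = 0.03668 K/W
Q = ΔT/ΣR = (23.2 °C − -5.35 °C)/0.03668 = 778 W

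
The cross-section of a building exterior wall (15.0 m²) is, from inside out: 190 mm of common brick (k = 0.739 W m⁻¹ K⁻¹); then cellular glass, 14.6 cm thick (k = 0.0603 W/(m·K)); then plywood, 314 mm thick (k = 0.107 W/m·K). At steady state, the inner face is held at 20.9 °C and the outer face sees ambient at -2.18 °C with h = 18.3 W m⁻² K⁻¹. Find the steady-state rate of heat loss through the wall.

Q = 61.1 W

Treat each layer as a resistance in series:
  R_common brick = L/(kA) = 0.190/(0.739·15.0) = 0.01714 K/W
  R_cellular glass = L/(kA) = 0.146/(0.0603·15.0) = 0.1614 K/W
  R_plywood = L/(kA) = 0.314/(0.107·15.0) = 0.1956 K/W
  R_conv,out = 1/(hA) = 1/(18.3·15.0) = 0.003643 K/W
ΣR = 0.01714 + 0.1614 + 0.1956 + 0.003643 = 0.3778 K/W
Q = ΔT/ΣR = (20.9 °C − -2.18 °C)/0.3778 = 61.1 W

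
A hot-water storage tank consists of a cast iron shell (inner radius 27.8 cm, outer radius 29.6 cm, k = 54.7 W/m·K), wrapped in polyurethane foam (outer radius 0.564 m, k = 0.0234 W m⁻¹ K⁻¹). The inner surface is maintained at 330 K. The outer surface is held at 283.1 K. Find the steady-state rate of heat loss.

Treat each layer as a resistance in series:
  R_cast iron = (1/0.278 − 1/0.296)/(4πk) = 0.2187/(4π·54.7) = 3.182×10^-4 K/W
  R_polyurethane foam = (1/0.296 − 1/0.564)/(4πk) = 1.605/(4π·0.0234) = 5.459 K/W
ΣR = 3.182×10^-4 + 5.459 = 5.459 K/W
Q = ΔT/ΣR = (330 K − 283.1 K)/5.459 = 8.59 W

Q = 8.59 W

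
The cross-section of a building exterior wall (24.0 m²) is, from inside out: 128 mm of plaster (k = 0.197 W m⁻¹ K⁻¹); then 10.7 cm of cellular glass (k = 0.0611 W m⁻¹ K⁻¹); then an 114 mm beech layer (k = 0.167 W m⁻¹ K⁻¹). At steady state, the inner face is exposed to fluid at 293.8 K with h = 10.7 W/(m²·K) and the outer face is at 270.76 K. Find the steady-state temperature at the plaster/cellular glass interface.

Series thermal resistances, inner to outer:
  R_conv,in = 1/(hA) = 1/(10.7·24.0) = 0.003894 K/W
  R_plaster = L/(kA) = 0.128/(0.197·24.0) = 0.02707 K/W
  R_cellular glass = L/(kA) = 0.107/(0.0611·24.0) = 0.07297 K/W
  R_beech = L/(kA) = 0.114/(0.167·24.0) = 0.02844 K/W
ΣR = 0.003894 + 0.02707 + 0.07297 + 0.02844 = 0.1324 K/W
Q = ΔT/ΣR = (293.8 K − 270.76 K)/0.1324 = 174.0 W
From the inner boundary to the plaster/cellular glass interface, ΣR_partial = 0.03096 K/W.
T_interface = T_in − Q·ΣR_partial = 293.8 K − (174.0)(0.03096) = 288.4 K

T = 288.4 K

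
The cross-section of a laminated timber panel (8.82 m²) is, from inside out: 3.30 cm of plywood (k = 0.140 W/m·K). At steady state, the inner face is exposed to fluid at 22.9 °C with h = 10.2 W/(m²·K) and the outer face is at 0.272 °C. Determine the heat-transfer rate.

Q = 598 W

Treat each layer as a resistance in series:
  R_conv,in = 1/(hA) = 1/(10.2·8.82) = 0.01112 K/W
  R_plywood = L/(kA) = 0.0330/(0.140·8.82) = 0.02672 K/W
ΣR = 0.01112 + 0.02672 = 0.03784 K/W
Q = ΔT/ΣR = (22.9 °C − 0.272 °C)/0.03784 = 598 W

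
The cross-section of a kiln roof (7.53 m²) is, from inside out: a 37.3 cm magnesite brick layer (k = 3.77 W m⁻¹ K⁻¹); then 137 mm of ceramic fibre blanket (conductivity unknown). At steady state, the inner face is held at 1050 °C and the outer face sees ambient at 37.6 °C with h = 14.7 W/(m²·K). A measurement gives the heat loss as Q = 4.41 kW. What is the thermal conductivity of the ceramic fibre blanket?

ΣR = ΔT/Q = |1050 − 37.6|/4410 = 0.2296 K/W
Known resistances:
  R_magnesite brick = L/(kA) = 0.373/(3.77·7.53) = 0.01314 K/W
  R_conv,out = 1/(hA) = 1/(14.7·7.53) = 0.009034 K/W
R_ceramic fibre blanket = ΣR − ΣR_known = 0.2296 − 0.02217 = 0.2074 K/W
L/(kA) = 0.2074 ⇒ k = 0.137/(0.2074·7.53) = 0.0877 W/m·K

k = 0.0877 W/m·K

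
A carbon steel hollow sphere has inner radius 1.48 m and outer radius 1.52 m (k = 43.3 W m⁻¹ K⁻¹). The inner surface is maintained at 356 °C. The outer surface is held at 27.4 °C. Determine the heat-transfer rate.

Q = 10100 kW

Q = 4πk·ΔT/(1/r₁ − 1/r₂) = 4π × 43.3 × 328.6 / (1/1.48 − 1/1.52) = 1.01×10^7 W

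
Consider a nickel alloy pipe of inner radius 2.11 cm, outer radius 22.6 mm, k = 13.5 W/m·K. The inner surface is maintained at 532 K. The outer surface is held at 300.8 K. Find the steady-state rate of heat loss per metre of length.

Q' = 2πk·ΔT/ln(r₂/r₁) = 2π × 13.5 × 231.2 / ln(0.0226/0.0211) = 2.86×10^5 W/m

Q' = 2.86×10^5 W/m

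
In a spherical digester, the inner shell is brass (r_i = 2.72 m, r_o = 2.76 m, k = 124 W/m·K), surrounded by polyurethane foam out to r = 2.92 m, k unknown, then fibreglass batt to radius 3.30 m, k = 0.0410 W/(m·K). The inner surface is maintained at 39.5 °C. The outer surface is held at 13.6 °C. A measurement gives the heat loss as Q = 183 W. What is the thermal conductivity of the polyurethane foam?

k = 0.0243 W/m·K

ΣR = ΔT/Q = |39.5 − 13.6|/183 = 0.1415 K/W
Known resistances:
  R_brass = (1/2.72 − 1/2.76)/(4πk) = 0.005328/(4π·124) = 3.419×10^-6 K/W
  R_fibreglass batt = (1/2.92 − 1/3.30)/(4πk) = 0.03944/(4π·0.0410) = 0.07654 K/W
R_polyurethane foam = ΣR − ΣR_known = 0.1415 − 0.07654 = 0.06496 K/W
(1/r₁−1/r₂)/(4πk) = 0.06496 ⇒ k = 0.01985/(4π·0.06496) = 0.0243 W/m·K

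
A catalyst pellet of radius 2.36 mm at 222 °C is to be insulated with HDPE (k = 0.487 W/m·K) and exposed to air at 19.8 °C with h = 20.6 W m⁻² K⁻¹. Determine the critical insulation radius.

r_cr = 4.73 cm

For a sphere, r_cr = 2k_ins/h = 2·0.487/20.6 = 0.0473 m = 4.73 cm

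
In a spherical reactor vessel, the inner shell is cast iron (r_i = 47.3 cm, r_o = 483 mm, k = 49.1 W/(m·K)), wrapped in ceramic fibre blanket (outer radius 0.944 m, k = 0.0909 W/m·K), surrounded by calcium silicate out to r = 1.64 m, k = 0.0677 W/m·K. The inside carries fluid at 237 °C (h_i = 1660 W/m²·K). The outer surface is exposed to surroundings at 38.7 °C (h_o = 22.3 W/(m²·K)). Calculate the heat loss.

Treat each layer as a resistance in series:
  R_conv,in = 1/(4πr²h) = 1/(4π·0.473²·1660) = 2.143×10^-4 K/W
  R_cast iron = (1/0.473 − 1/0.483)/(4πk) = 0.04377/(4π·49.1) = 7.094×10^-5 K/W
  R_ceramic fibre blanket = (1/0.483 − 1/0.944)/(4πk) = 1.011/(4π·0.0909) = 0.8851 K/W
  R_calcium silicate = (1/0.944 − 1/1.64)/(4πk) = 0.4496/(4π·0.0677) = 0.5284 K/W
  R_conv,out = 1/(4πr²h) = 1/(4π·1.64²·22.3) = 0.001327 K/W
ΣR = 2.143×10^-4 + 7.094×10^-5 + 0.8851 + 0.5284 + 0.001327 = 1.415 K/W
Q = ΔT/ΣR = (237 °C − 38.7 °C)/1.415 = 140 W

Q = 140 W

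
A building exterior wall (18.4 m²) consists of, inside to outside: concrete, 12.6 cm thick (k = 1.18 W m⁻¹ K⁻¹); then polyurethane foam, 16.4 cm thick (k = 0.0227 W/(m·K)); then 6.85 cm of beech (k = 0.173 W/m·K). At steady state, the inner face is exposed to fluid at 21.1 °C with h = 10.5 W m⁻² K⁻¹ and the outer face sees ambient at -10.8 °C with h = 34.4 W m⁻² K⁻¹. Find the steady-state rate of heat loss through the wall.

Series thermal resistances, inner to outer:
  R_conv,in = 1/(hA) = 1/(10.5·18.4) = 0.005176 K/W
  R_concrete = L/(kA) = 0.126/(1.18·18.4) = 0.005803 K/W
  R_polyurethane foam = L/(kA) = 0.164/(0.0227·18.4) = 0.3926 K/W
  R_beech = L/(kA) = 0.0685/(0.173·18.4) = 0.02152 K/W
  R_conv,out = 1/(hA) = 1/(34.4·18.4) = 0.001580 K/W
ΣR = 0.005176 + 0.005803 + 0.3926 + 0.02152 + 0.001580 = 0.4267 K/W
Q = ΔT/ΣR = (21.1 °C − -10.8 °C)/0.4267 = 74.8 W

Q = 74.8 W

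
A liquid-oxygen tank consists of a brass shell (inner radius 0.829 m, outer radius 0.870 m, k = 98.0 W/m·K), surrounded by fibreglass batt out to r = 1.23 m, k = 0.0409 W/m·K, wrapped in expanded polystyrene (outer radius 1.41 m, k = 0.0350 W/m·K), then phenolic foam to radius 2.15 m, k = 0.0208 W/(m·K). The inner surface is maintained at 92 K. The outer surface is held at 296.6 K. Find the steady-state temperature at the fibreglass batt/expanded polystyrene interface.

Treat each layer as a resistance in series:
  R_brass = (1/0.829 − 1/0.870)/(4πk) = 0.05685/(4π·98.0) = 4.616×10^-5 K/W
  R_fibreglass batt = (1/0.870 − 1/1.23)/(4πk) = 0.3364/(4π·0.0409) = 0.6546 K/W
  R_expanded polystyrene = (1/1.23 − 1/1.41)/(4πk) = 0.1038/(4π·0.0350) = 0.2360 K/W
  R_phenolic foam = (1/1.41 − 1/2.15)/(4πk) = 0.2441/(4π·0.0208) = 0.9339 K/W
ΣR = 4.616×10^-5 + 0.6546 + 0.2360 + 0.9339 = 1.825 K/W
Q = ΔT/ΣR = (92 K − 296.6 K)/1.825 = -112.1 W
From the inner boundary to the fibreglass batt/expanded polystyrene interface, ΣR_partial = 0.6546 K/W.
T_interface = T_in − Q·ΣR_partial = 92 K − (-112.1)(0.6546) = 165 K

T = 165 K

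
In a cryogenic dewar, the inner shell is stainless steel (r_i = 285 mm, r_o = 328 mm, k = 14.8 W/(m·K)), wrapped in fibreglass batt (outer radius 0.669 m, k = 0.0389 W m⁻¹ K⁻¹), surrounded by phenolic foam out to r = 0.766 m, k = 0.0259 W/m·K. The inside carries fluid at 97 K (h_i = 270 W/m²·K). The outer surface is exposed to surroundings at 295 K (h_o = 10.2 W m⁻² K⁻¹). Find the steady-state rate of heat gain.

Series thermal resistances, inner to outer:
  R_conv,in = 1/(4πr²h) = 1/(4π·0.285²·270) = 0.003629 K/W
  R_stainless steel = (1/0.285 − 1/0.328)/(4πk) = 0.4600/(4π·14.8) = 0.002473 K/W
  R_fibreglass batt = (1/0.328 − 1/0.669)/(4πk) = 1.554/(4π·0.0389) = 3.179 K/W
  R_phenolic foam = (1/0.669 − 1/0.766)/(4πk) = 0.1893/(4π·0.0259) = 0.5816 K/W
  R_conv,out = 1/(4πr²h) = 1/(4π·0.766²·10.2) = 0.01330 K/W
ΣR = 0.003629 + 0.002473 + 3.179 + 0.5816 + 0.01330 = 3.780 K/W
Q = ΔT/ΣR = (97 K − 295 K)/3.780 = -52.4 W
(Negative Q ⇒ heat flows inward; heat gain = 52.4 W.)

Q = 52.4 W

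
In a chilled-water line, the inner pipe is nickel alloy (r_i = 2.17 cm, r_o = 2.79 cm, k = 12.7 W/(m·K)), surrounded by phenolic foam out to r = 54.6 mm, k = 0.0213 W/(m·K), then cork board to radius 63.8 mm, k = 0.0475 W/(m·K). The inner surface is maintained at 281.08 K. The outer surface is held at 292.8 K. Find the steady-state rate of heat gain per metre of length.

Q' = 2.11 W/m

Resistance network (inner→outer):
  R'_nickel alloy = ln(0.0279/0.0217)/(2πk) = 0.2513/(2π·12.7) = 0.003149 m·K/W
  R'_phenolic foam = ln(0.0546/0.0279)/(2πk) = 0.6714/(2π·0.0213) = 5.017 m·K/W
  R'_cork board = ln(0.0638/0.0546)/(2πk) = 0.1557/(2π·0.0475) = 0.5218 m·K/W
ΣR = 0.003149 + 5.017 + 0.5218 = 5.542 m·K/W
Q' = ΔT/ΣR = (281.08 K − 292.8 K)/5.542 = -2.11 W/m
(Negative Q' ⇒ heat flows inward; heat gain = 2.11 W/m.)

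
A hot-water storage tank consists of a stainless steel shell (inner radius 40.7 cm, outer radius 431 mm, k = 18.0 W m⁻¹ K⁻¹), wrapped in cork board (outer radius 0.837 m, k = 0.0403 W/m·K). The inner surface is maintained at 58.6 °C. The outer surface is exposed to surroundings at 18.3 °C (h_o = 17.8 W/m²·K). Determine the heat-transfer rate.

Resistance network (inner→outer):
  R_stainless steel = (1/0.407 − 1/0.431)/(4πk) = 0.1368/(4π·18.0) = 6.049×10^-4 K/W
  R_cork board = (1/0.431 − 1/0.837)/(4πk) = 1.125/(4π·0.0403) = 2.222 K/W
  R_conv,out = 1/(4πr²h) = 1/(4π·0.837²·17.8) = 0.006381 K/W
ΣR = 6.049×10^-4 + 2.222 + 0.006381 = 2.229 K/W
Q = ΔT/ΣR = (58.6 °C − 18.3 °C)/2.229 = 18.1 W

Q = 18.1 W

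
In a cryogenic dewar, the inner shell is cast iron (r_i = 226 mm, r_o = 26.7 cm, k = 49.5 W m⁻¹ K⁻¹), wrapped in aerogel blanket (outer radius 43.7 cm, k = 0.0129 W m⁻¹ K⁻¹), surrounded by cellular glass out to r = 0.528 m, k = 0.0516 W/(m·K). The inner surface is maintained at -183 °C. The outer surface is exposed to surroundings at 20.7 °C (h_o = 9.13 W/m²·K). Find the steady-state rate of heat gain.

Q = 21.2 W

Treat each layer as a resistance in series:
  R_cast iron = (1/0.226 − 1/0.267)/(4πk) = 0.6795/(4π·49.5) = 0.001092 K/W
  R_aerogel blanket = (1/0.267 − 1/0.437)/(4πk) = 1.457/(4π·0.0129) = 8.988 K/W
  R_cellular glass = (1/0.437 − 1/0.528)/(4πk) = 0.3944/(4π·0.0516) = 0.6082 K/W
  R_conv,out = 1/(4πr²h) = 1/(4π·0.528²·9.13) = 0.03126 K/W
ΣR = 0.001092 + 8.988 + 0.6082 + 0.03126 = 9.629 K/W
Q = ΔT/ΣR = (-183 °C − 20.7 °C)/9.629 = -21.2 W
(Negative Q ⇒ heat flows inward; heat gain = 21.2 W.)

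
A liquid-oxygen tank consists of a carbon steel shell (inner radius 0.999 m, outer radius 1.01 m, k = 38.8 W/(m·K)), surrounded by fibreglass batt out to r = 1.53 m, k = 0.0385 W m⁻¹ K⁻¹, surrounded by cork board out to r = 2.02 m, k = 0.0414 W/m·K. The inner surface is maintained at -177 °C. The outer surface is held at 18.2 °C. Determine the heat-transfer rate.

Q = 195 W

Treat each layer as a resistance in series:
  R_carbon steel = (1/0.999 − 1/1.01)/(4πk) = 0.01090/(4π·38.8) = 2.236×10^-5 K/W
  R_fibreglass batt = (1/1.01 − 1/1.53)/(4πk) = 0.3365/(4π·0.0385) = 0.6955 K/W
  R_cork board = (1/1.53 − 1/2.02)/(4πk) = 0.1585/(4π·0.0414) = 0.3047 K/W
ΣR = 2.236×10^-5 + 0.6955 + 0.3047 = 1.000 K/W
Q = ΔT/ΣR = (-177 °C − 18.2 °C)/1.000 = -195 W
(Negative Q ⇒ heat flows inward; heat gain = 195 W.)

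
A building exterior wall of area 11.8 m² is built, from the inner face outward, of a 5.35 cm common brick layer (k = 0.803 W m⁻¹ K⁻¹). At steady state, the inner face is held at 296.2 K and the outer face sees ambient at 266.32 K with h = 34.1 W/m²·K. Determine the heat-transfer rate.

Q = 3670 W

Resistance network (inner→outer):
  R_common brick = L/(kA) = 0.0535/(0.803·11.8) = 0.005646 K/W
  R_conv,out = 1/(hA) = 1/(34.1·11.8) = 0.002485 K/W
ΣR = 0.005646 + 0.002485 = 0.008131 K/W
Q = ΔT/ΣR = (296.2 K − 266.32 K)/0.008131 = 3670 W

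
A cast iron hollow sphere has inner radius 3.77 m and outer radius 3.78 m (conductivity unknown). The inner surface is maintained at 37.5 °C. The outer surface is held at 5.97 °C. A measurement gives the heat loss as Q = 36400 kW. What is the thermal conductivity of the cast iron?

k = 64.5 W/m·K

ΣR = ΔT/Q = |37.5 − 5.97|/3.64×10^7 = 8.662×10^-7 K/W
(1/r₁−1/r₂)/(4πk) = 8.662×10^-7 ⇒ k = 7.017×10^-4/(4π·8.662×10^-7) = 64.5 W/m·K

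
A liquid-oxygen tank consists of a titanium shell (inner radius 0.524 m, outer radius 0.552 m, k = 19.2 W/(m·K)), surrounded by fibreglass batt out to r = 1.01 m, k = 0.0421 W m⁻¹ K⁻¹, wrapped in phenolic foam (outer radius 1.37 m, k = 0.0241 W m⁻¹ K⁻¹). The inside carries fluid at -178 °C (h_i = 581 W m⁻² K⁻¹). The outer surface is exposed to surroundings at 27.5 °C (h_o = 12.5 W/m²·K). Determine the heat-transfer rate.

Q = 85.1 W

Series thermal resistances, inner to outer:
  R_conv,in = 1/(4πr²h) = 1/(4π·0.524²·581) = 4.988×10^-4 K/W
  R_titanium = (1/0.524 − 1/0.552)/(4πk) = 0.09680/(4π·19.2) = 4.012×10^-4 K/W
  R_fibreglass batt = (1/0.552 − 1/1.01)/(4πk) = 0.8215/(4π·0.0421) = 1.553 K/W
  R_phenolic foam = (1/1.01 − 1/1.37)/(4πk) = 0.2602/(4π·0.0241) = 0.8591 K/W
  R_conv,out = 1/(4πr²h) = 1/(4π·1.37²·12.5) = 0.003392 K/W
ΣR = 4.988×10^-4 + 4.012×10^-4 + 1.553 + 0.8591 + 0.003392 = 2.416 K/W
Q = ΔT/ΣR = (-178 °C − 27.5 °C)/2.416 = -85.1 W
(Negative Q ⇒ heat flows inward; heat gain = 85.1 W.)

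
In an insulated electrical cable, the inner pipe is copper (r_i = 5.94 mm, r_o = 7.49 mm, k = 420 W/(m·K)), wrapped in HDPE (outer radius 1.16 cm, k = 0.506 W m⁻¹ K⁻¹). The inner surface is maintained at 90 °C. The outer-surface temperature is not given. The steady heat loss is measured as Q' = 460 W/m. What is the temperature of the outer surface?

Series resistances:
  R'_copper = ln(0.00749/0.00594)/(2πk) = 0.2319/(2π·420) = 8.786×10^-5 m·K/W
  R'_HDPE = ln(0.0116/0.00749)/(2πk) = 0.4374/(2π·0.506) = 0.1376 m·K/W
ΣR = 0.1377 m·K/W
ΔT = Q'·ΣR = 460 × 0.1377 = 63.34 K
Heat flows outward, so T_out = T_in − ΔT = 90 − 63.34 = 26.7 °C

T_out = 26.7 °C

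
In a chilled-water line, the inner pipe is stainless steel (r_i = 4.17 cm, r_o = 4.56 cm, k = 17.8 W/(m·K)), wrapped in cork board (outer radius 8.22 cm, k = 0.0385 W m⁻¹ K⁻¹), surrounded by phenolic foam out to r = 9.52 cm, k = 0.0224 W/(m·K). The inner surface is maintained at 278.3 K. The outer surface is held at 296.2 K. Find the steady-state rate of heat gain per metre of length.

Treat each layer as a resistance in series:
  R'_stainless steel = ln(0.0456/0.0417)/(2πk) = 0.08941/(2π·17.8) = 7.994×10^-4 m·K/W
  R'_cork board = ln(0.0822/0.0456)/(2πk) = 0.5892/(2π·0.0385) = 2.436 m·K/W
  R'_phenolic foam = ln(0.0952/0.0822)/(2πk) = 0.1468/(2π·0.0224) = 1.043 m·K/W
ΣR = 7.994×10^-4 + 2.436 + 1.043 = 3.480 m·K/W
Q' = ΔT/ΣR = (278.3 K − 296.2 K)/3.480 = -5.14 W/m
(Negative Q' ⇒ heat flows inward; heat gain = 5.14 W/m.)

Q' = 5.14 W/m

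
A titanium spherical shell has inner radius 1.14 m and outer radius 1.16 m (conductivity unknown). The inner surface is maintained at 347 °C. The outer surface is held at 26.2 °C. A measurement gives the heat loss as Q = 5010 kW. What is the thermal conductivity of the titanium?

k = 18.8 W/m·K

ΣR = ΔT/Q = |347 − 26.2|/5.01×10^6 = 6.403×10^-5 K/W
(1/r₁−1/r₂)/(4πk) = 6.403×10^-5 ⇒ k = 0.01512/(4π·6.403×10^-5) = 18.8 W/m·K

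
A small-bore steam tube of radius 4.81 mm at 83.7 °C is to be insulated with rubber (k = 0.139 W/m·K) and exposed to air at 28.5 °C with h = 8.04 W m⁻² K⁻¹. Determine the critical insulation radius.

For a cylinder, r_cr = k_ins/h = 0.139/8.04 = 0.0173 m = 1.73 cm

r_cr = 1.73 cm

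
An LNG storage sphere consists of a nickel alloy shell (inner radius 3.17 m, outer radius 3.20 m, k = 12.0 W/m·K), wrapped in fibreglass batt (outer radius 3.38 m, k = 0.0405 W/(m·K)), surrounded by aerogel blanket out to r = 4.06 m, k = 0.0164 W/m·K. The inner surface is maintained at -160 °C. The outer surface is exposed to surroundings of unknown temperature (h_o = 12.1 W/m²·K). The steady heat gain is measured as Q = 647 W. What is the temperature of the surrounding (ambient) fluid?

Series resistances:
  R_nickel alloy = (1/3.17 − 1/3.20)/(4πk) = 0.002957/(4π·12.0) = 1.961×10^-5 K/W
  R_fibreglass batt = (1/3.20 − 1/3.38)/(4πk) = 0.01664/(4π·0.0405) = 0.03270 K/W
  R_aerogel blanket = (1/3.38 − 1/4.06)/(4πk) = 0.04955/(4π·0.0164) = 0.2404 K/W
  R_conv,out = 1/(4πr²h) = 1/(4π·4.06²·12.1) = 3.990×10^-4 K/W
ΣR = 0.2736 K/W
ΔT = Q·ΣR = 647 × 0.2736 = 177.0 K
Heat flows inward, so T_out = T_in + ΔT = -160 + 177.0 = 17.0 °C

T_out = 17.0 °C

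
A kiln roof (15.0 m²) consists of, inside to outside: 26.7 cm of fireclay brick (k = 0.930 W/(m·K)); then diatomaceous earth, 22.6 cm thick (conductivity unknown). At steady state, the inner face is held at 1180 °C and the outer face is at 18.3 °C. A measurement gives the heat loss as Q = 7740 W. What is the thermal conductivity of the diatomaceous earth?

k = 0.115 W/m·K

ΣR = ΔT/Q = |1180 − 18.3|/7740 = 0.1501 K/W
Known resistances:
  R_fireclay brick = L/(kA) = 0.267/(0.930·15.0) = 0.01914 K/W
R_diatomaceous earth = ΣR − ΣR_known = 0.1501 − 0.01914 = 0.1310 K/W
L/(kA) = 0.1310 ⇒ k = 0.226/(0.1310·15.0) = 0.115 W/m·K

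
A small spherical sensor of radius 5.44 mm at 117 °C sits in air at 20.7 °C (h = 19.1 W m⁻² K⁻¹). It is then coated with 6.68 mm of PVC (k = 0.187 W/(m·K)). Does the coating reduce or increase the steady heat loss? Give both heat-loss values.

Critical radius for a sphere: r_cr = 2k/h = 0.0196 m = 1.96 cm.
Outer radius after coating: r₂ = 0.00544 + 0.00668 = 0.01212 m.
Since r₁ < r_cr and r₂ ≤ r_cr, the coating moves toward the maximum at r_cr — heat loss rises.
Bare: R = 1/(4πr₁²h) = 140.8 K/W; Q = 96.3/140.8 = 0.684 W.
Coated: R = R_cond + R_conv = 71.48 K/W; Q = 96.3/71.48 = 1.35 W.

increases: 0.684 → 1.35 W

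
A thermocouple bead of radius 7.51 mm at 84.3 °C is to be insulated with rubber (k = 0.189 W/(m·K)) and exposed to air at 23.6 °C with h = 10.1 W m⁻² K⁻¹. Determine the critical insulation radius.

r_cr = 3.74 cm

For a sphere, r_cr = 2k_ins/h = 2·0.189/10.1 = 0.0374 m = 3.74 cm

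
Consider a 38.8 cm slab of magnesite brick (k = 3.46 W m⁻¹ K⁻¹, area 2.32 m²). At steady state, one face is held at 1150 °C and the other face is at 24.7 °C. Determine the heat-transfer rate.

Q = 23300 W

Q = kA·ΔT/L = 3.46 × 2.32 × |1150 °C − 24.7 °C| / 0.388 = 23300 W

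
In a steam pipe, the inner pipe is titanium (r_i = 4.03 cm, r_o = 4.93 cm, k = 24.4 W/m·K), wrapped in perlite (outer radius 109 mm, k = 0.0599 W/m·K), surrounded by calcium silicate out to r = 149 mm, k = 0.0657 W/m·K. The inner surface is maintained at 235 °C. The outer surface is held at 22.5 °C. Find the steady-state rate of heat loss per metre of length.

Q' = 74.1 W/m

Treat each layer as a resistance in series:
  R'_titanium = ln(0.0493/0.0403)/(2πk) = 0.2016/(2π·24.4) = 0.001315 m·K/W
  R'_perlite = ln(0.109/0.0493)/(2πk) = 0.7934/(2π·0.0599) = 2.108 m·K/W
  R'_calcium silicate = ln(0.149/0.109)/(2πk) = 0.3126/(2π·0.0657) = 0.7573 m·K/W
ΣR = 0.001315 + 2.108 + 0.7573 = 2.867 m·K/W
Q' = ΔT/ΣR = (235 °C − 22.5 °C)/2.867 = 74.1 W/m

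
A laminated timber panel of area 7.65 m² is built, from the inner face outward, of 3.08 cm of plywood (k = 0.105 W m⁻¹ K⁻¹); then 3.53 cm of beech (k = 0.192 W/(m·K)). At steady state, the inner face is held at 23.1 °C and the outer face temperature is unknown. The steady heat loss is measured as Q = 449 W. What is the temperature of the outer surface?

T_out = -4.91 °C

Sum the resistances:
  R_plywood = L/(kA) = 0.0308/(0.105·7.65) = 0.03834 K/W
  R_beech = L/(kA) = 0.0353/(0.192·7.65) = 0.02403 K/W
ΣR = 0.06238 K/W
ΔT = Q·ΣR = 449 × 0.06238 = 28.01 K
Heat flows outward, so T_out = T_in − ΔT = 23.1 − 28.01 = -4.91 °C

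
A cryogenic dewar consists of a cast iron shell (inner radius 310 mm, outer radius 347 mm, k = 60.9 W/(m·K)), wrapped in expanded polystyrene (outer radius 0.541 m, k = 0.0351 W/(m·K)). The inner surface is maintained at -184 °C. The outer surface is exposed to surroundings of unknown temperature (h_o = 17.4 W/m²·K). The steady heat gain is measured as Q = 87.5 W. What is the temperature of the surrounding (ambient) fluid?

Sum the resistances:
  R_cast iron = (1/0.310 − 1/0.347)/(4πk) = 0.3440/(4π·60.9) = 4.495×10^-4 K/W
  R_expanded polystyrene = (1/0.347 − 1/0.541)/(4πk) = 1.033/(4π·0.0351) = 2.343 K/W
  R_conv,out = 1/(4πr²h) = 1/(4π·0.541²·17.4) = 0.01563 K/W
ΣR = 2.359 K/W
ΔT = Q·ΣR = 87.5 × 2.359 = 206.4 K
Heat flows inward, so T_out = T_in + ΔT = -184 + 206.4 = 22.4 °C

T_out = 22.4 °C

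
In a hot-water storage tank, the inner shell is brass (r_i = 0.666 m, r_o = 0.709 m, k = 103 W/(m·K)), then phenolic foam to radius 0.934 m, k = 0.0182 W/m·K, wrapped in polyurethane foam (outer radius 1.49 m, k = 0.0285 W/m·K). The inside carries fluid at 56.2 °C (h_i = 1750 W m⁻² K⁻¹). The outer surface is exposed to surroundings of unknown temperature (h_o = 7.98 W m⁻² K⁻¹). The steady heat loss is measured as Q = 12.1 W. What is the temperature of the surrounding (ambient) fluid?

Series resistances:
  R_conv,in = 1/(4πr²h) = 1/(4π·0.666²·1750) = 1.025×10^-4 K/W
  R_brass = (1/0.666 − 1/0.709)/(4πk) = 0.09106/(4π·103) = 7.036×10^-5 K/W
  R_phenolic foam = (1/0.709 − 1/0.934)/(4πk) = 0.3398/(4π·0.0182) = 1.486 K/W
  R_polyurethane foam = (1/0.934 − 1/1.49)/(4πk) = 0.3995/(4π·0.0285) = 1.116 K/W
  R_conv,out = 1/(4πr²h) = 1/(4π·1.49²·7.98) = 0.004492 K/W
ΣR = 2.606 K/W
ΔT = Q·ΣR = 12.1 × 2.606 = 31.53 K
Heat flows outward, so T_out = T_in − ΔT = 56.2 − 31.53 = 24.7 °C

T_out = 24.7 °C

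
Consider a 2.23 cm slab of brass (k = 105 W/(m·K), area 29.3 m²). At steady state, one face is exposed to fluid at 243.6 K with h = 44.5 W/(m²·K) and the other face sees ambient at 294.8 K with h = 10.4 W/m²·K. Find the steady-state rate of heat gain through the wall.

Q = 12600 W

Series thermal resistances, inner to outer:
  R_conv,in = 1/(hA) = 1/(44.5·29.3) = 7.670×10^-4 K/W
  R_brass = L/(kA) = 0.0223/(105·29.3) = 7.248×10^-6 K/W
  R_conv,out = 1/(hA) = 1/(10.4·29.3) = 0.003282 K/W
ΣR = 7.670×10^-4 + 7.248×10^-6 + 0.003282 = 0.004056 K/W
Q = ΔT/ΣR = (243.6 K − 294.8 K)/0.004056 = -12600 W
(Negative Q ⇒ heat flows inward; heat gain = 12600 W.)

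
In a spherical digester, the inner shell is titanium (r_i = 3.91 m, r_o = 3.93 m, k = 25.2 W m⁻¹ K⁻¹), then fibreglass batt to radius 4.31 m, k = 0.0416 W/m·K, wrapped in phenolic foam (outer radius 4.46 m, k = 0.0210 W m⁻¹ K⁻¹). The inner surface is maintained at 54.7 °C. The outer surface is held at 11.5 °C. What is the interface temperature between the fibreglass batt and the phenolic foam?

T = 29.1 °C

Series thermal resistances, inner to outer:
  R_titanium = (1/3.91 − 1/3.93)/(4πk) = 0.001302/(4π·25.2) = 4.110×10^-6 K/W
  R_fibreglass batt = (1/3.93 − 1/4.31)/(4πk) = 0.02243/(4π·0.0416) = 0.04292 K/W
  R_phenolic foam = (1/4.31 − 1/4.46)/(4πk) = 0.007803/(4π·0.0210) = 0.02957 K/W
ΣR = 4.110×10^-6 + 0.04292 + 0.02957 = 0.07249 K/W
Q = ΔT/ΣR = (54.7 °C − 11.5 °C)/0.07249 = 595.9 W
From the inner boundary to the fibreglass batt/phenolic foam interface, ΣR_partial = 0.04292 K/W.
T_interface = T_in − Q·ΣR_partial = 54.7 °C − (595.9)(0.04292) = 29.1 °C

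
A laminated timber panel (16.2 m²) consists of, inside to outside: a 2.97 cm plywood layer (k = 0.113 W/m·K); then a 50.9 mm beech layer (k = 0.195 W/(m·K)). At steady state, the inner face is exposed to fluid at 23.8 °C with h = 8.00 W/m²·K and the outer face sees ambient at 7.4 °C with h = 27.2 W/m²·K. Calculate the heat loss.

Q = 388 W

Series thermal resistances, inner to outer:
  R_conv,in = 1/(hA) = 1/(8.00·16.2) = 0.007716 K/W
  R_plywood = L/(kA) = 0.0297/(0.113·16.2) = 0.01622 K/W
  R_beech = L/(kA) = 0.0509/(0.195·16.2) = 0.01611 K/W
  R_conv,out = 1/(hA) = 1/(27.2·16.2) = 0.002269 K/W
ΣR = 0.007716 + 0.01622 + 0.01611 + 0.002269 = 0.04231 K/W
Q = ΔT/ΣR = (23.8 °C − 7.4 °C)/0.04231 = 388 W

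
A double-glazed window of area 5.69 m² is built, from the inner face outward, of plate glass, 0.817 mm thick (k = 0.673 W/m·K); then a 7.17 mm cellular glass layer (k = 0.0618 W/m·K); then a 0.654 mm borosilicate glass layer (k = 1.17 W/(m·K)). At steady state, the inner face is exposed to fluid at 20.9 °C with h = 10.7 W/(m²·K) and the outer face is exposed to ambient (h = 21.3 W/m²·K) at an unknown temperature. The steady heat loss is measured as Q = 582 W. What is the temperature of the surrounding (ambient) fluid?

Sum the resistances:
  R_conv,in = 1/(hA) = 1/(10.7·5.69) = 0.01642 K/W
  R_plate glass = L/(kA) = 8.17×10^-4/(0.673·5.69) = 2.134×10^-4 K/W
  R_cellular glass = L/(kA) = 0.00717/(0.0618·5.69) = 0.02039 K/W
  R_borosilicate glass = L/(kA) = 6.54×10^-4/(1.17·5.69) = 9.824×10^-5 K/W
  R_conv,out = 1/(hA) = 1/(21.3·5.69) = 0.008251 K/W
ΣR = 0.04538 K/W
ΔT = Q·ΣR = 582 × 0.04538 = 26.41 K
Heat flows outward, so T_out = T_in − ΔT = 20.9 − 26.41 = -5.51 °C

T_out = -5.51 °C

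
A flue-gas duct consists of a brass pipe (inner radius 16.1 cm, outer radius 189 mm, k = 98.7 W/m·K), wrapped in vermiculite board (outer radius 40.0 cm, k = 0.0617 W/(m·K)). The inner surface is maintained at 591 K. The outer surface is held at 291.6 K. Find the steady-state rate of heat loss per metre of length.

Treat each layer as a resistance in series:
  R'_brass = ln(0.189/0.161)/(2πk) = 0.1603/(2π·98.7) = 2.586×10^-4 m·K/W
  R'_vermiculite board = ln(0.400/0.189)/(2πk) = 0.7497/(2π·0.0617) = 1.934 m·K/W
ΣR = 2.586×10^-4 + 1.934 = 1.934 m·K/W
Q' = ΔT/ΣR = (591 K − 291.6 K)/1.934 = 155 W/m

Q' = 155 W/m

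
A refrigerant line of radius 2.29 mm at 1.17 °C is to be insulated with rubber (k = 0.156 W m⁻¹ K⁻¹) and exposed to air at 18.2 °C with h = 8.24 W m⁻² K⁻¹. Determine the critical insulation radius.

r_cr = 1.89 cm

For a cylinder, r_cr = k_ins/h = 0.156/8.24 = 0.0189 m = 1.89 cm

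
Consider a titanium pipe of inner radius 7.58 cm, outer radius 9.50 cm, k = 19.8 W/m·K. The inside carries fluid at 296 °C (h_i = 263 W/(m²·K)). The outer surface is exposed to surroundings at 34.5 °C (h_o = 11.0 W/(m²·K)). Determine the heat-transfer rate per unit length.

Q' = 1610 W/m

Resistance network (inner→outer):
  R'_conv,in = 1/(2πr h) = 1/(2π·0.0758·263) = 0.007984 m·K/W
  R'_titanium = ln(0.0950/0.0758)/(2πk) = 0.2258/(2π·19.8) = 0.001815 m·K/W
  R'_conv,out = 1/(2πr h) = 1/(2π·0.0950·11.0) = 0.1523 m·K/W
ΣR = 0.007984 + 0.001815 + 0.1523 = 0.1621 m·K/W
Q' = ΔT/ΣR = (296 °C − 34.5 °C)/0.1621 = 1610 W/m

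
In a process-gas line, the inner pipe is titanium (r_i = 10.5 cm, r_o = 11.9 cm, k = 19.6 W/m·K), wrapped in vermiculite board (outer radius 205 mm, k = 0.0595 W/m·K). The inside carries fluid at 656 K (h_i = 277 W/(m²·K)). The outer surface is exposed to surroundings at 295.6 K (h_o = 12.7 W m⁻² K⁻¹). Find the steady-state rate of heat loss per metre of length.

Treat each layer as a resistance in series:
  R'_conv,in = 1/(2πr h) = 1/(2π·0.105·277) = 0.005472 m·K/W
  R'_titanium = ln(0.119/0.105)/(2πk) = 0.1252/(2π·19.6) = 0.001016 m·K/W
  R'_vermiculite board = ln(0.205/0.119)/(2πk) = 0.5439/(2π·0.0595) = 1.455 m·K/W
  R'_conv,out = 1/(2πr h) = 1/(2π·0.205·12.7) = 0.06113 m·K/W
ΣR = 0.005472 + 0.001016 + 1.455 + 0.06113 = 1.523 m·K/W
Q' = ΔT/ΣR = (656 K − 295.6 K)/1.523 = 237 W/m

Q' = 237 W/m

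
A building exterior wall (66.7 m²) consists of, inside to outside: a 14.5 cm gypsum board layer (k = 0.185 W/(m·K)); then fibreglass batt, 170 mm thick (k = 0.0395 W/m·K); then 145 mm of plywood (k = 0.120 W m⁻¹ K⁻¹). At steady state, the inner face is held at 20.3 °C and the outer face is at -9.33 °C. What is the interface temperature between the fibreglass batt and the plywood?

Treat each layer as a resistance in series:
  R_gypsum board = L/(kA) = 0.145/(0.185·66.7) = 0.01175 K/W
  R_fibreglass batt = L/(kA) = 0.170/(0.0395·66.7) = 0.06452 K/W
  R_plywood = L/(kA) = 0.145/(0.120·66.7) = 0.01812 K/W
ΣR = 0.01175 + 0.06452 + 0.01812 = 0.09439 K/W
Q = ΔT/ΣR = (20.3 °C − -9.33 °C)/0.09439 = 313.9 W
From the inner boundary to the fibreglass batt/plywood interface, ΣR_partial = 0.07627 K/W.
T_interface = T_in − Q·ΣR_partial = 20.3 °C − (313.9)(0.07627) = -3.64 °C

T = -3.64 °C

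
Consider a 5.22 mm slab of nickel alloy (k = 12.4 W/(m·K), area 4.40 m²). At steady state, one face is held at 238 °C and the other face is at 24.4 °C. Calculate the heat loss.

Q = 2230 kW

Q = kA·ΔT/L = 12.4 × 4.40 × |238 °C − 24.4 °C| / 0.00522 = 2.23×10^6 W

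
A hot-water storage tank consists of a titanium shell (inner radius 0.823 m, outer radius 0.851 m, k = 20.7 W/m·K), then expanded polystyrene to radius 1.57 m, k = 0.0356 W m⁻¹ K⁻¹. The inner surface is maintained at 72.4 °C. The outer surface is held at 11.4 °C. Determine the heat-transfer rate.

Q = 50.7 W

Resistance network (inner→outer):
  R_titanium = (1/0.823 − 1/0.851)/(4πk) = 0.03998/(4π·20.7) = 1.537×10^-4 K/W
  R_expanded polystyrene = (1/0.851 − 1/1.57)/(4πk) = 0.5381/(4π·0.0356) = 1.203 K/W
ΣR = 1.537×10^-4 + 1.203 = 1.203 K/W
Q = ΔT/ΣR = (72.4 °C − 11.4 °C)/1.203 = 50.7 W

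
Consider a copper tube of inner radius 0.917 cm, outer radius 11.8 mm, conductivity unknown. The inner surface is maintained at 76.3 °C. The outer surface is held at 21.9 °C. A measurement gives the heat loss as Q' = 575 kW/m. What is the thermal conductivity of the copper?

ΣR = ΔT/Q' = |76.3 − 21.9|/5.75×10^5 = 9.461×10^-5 m·K/W
ln(r₂/r₁)/(2πk) = 9.461×10^-5 ⇒ k = 0.2522/(2π·9.461×10^-5) = 424 W/m·K

k = 424 W/m·K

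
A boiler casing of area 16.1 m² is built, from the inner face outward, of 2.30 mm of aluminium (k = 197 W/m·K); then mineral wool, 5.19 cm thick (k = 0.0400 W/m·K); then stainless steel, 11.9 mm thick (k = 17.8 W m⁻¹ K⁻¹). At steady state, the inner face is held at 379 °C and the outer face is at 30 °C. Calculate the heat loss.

Q = 4330 W

Resistance network (inner→outer):
  R_aluminium = L/(kA) = 0.00230/(197·16.1) = 7.252×10^-7 K/W
  R_mineral wool = L/(kA) = 0.0519/(0.0400·16.1) = 0.08059 K/W
  R_stainless steel = L/(kA) = 0.0119/(17.8·16.1) = 4.152×10^-5 K/W
ΣR = 7.252×10^-7 + 0.08059 + 4.152×10^-5 = 0.08063 K/W
Q = ΔT/ΣR = (379 °C − 30 °C)/0.08063 = 4330 W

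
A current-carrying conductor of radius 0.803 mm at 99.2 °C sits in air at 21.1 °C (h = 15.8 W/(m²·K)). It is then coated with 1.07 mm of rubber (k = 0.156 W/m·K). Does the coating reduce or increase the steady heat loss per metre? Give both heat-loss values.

increases: 6.23 → 12.5 W/m

Critical radius for a cylinder: r_cr = k/h = 0.00987 m = 0.987 cm.
Outer radius after coating: r₂ = 8.03×10^-4 + 0.00107 = 0.001873 m.
Since r₁ < r_cr and r₂ ≤ r_cr, the coating moves toward the maximum at r_cr — heat loss rises.
Bare: R = 1/(2πr₁h) = 12.54 m·K/W; Q = 78.1/12.54 = 6.23 W/m.
Coated: R = R_cond + R_conv = 6.242 m·K/W; Q = 78.1/6.242 = 12.5 W/m.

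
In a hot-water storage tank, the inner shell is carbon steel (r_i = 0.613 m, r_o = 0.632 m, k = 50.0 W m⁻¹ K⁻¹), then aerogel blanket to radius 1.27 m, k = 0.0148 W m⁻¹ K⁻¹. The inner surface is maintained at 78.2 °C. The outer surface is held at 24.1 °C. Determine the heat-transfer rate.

Series thermal resistances, inner to outer:
  R_carbon steel = (1/0.613 − 1/0.632)/(4πk) = 0.04904/(4π·50.0) = 7.805×10^-5 K/W
  R_aerogel blanket = (1/0.632 − 1/1.27)/(4πk) = 0.7949/(4π·0.0148) = 4.274 K/W
ΣR = 7.805×10^-5 + 4.274 = 4.274 K/W
Q = ΔT/ΣR = (78.2 °C − 24.1 °C)/4.274 = 12.7 W

Q = 12.7 W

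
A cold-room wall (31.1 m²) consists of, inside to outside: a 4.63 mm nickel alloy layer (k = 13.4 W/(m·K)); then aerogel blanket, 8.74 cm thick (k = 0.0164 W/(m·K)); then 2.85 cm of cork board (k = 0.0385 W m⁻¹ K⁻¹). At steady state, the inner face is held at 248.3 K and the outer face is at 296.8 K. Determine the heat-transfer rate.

Q = 248 W

Series thermal resistances, inner to outer:
  R_nickel alloy = L/(kA) = 0.00463/(13.4·31.1) = 1.111×10^-5 K/W
  R_aerogel blanket = L/(kA) = 0.0874/(0.0164·31.1) = 0.1714 K/W
  R_cork board = L/(kA) = 0.0285/(0.0385·31.1) = 0.02380 K/W
ΣR = 1.111×10^-5 + 0.1714 + 0.02380 = 0.1952 K/W
Q = ΔT/ΣR = (248.3 K − 296.8 K)/0.1952 = -248 W
(Negative Q ⇒ heat flows inward; heat gain = 248 W.)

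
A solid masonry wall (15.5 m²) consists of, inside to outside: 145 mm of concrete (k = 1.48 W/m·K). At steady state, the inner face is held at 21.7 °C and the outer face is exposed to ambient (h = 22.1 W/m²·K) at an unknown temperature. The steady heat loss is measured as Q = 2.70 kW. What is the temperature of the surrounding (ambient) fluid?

T_out = -3.25 °C

Series resistances:
  R_concrete = L/(kA) = 0.145/(1.48·15.5) = 0.006321 K/W
  R_conv,out = 1/(hA) = 1/(22.1·15.5) = 0.002919 K/W
ΣR = 0.009240 K/W
ΔT = Q·ΣR = 2700 × 0.009240 = 24.95 K
Heat flows outward, so T_out = T_in − ΔT = 21.7 − 24.95 = -3.25 °C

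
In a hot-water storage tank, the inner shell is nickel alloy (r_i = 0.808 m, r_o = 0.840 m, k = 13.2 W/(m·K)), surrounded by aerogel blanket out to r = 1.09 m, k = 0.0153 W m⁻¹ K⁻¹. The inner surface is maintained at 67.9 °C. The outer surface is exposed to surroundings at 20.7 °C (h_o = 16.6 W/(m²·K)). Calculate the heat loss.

Resistance network (inner→outer):
  R_nickel alloy = (1/0.808 − 1/0.840)/(4πk) = 0.04715/(4π·13.2) = 2.842×10^-4 K/W
  R_aerogel blanket = (1/0.840 − 1/1.09)/(4πk) = 0.2730/(4π·0.0153) = 1.420 K/W
  R_conv,out = 1/(4πr²h) = 1/(4π·1.09²·16.6) = 0.004035 K/W
ΣR = 2.842×10^-4 + 1.420 + 0.004035 = 1.424 K/W
Q = ΔT/ΣR = (67.9 °C − 20.7 °C)/1.424 = 33.1 W

Q = 33.1 W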